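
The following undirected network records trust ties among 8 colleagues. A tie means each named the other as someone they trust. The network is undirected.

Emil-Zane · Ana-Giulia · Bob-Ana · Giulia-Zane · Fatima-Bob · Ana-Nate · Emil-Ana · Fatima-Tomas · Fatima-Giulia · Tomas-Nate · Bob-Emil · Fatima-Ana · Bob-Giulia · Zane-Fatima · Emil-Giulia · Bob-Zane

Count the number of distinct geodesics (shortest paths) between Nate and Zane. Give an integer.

5

The shortest distance is 3. The length-3 paths are: Nate–Ana–Emil–Zane; Nate–Ana–Giulia–Zane; Nate–Ana–Fatima–Zane; Nate–Tomas–Fatima–Zane; Nate–Ana–Bob–Zane.
That gives 5 distinct shortest paths.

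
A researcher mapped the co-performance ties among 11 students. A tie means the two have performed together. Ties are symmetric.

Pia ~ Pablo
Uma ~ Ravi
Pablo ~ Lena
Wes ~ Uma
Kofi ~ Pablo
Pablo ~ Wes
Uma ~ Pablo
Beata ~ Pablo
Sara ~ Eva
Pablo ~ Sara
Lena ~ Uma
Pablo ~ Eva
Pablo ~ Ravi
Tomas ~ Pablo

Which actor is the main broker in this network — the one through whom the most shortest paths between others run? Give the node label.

Pablo

Unnormalized betweenness of each node: Beata:0, Eva:0, Kofi:0, Lena:0, Pablo:79/2, Pia:0, Ravi:0, Sara:0, Tomas:0, Uma:3/2, Wes:0.
Pablo has the largest value, 79/2, making it the main broker — the node through which the most shortest paths run.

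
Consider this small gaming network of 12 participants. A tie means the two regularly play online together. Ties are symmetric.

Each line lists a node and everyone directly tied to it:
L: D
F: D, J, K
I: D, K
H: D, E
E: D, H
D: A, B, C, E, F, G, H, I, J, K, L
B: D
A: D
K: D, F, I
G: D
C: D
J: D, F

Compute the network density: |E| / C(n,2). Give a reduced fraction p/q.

5/22

There are 15 edges and 12 nodes, so the maximum possible is C(12,2) = 66.
Density = 15/66 = 5/22.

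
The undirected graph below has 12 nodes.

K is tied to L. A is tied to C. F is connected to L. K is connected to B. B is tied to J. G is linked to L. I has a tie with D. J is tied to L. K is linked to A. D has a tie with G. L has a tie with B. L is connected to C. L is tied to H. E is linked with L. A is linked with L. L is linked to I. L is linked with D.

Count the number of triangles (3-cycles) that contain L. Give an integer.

6

L's neighbors: A, B, C, D, E, F, G, H, I, J, and K.
Neighbor pairs that are themselves tied: L–A–C; L–A–K; L–B–J; L–B–K; L–D–G; L–D–I. Each forms one triangle with L, for 6 in total.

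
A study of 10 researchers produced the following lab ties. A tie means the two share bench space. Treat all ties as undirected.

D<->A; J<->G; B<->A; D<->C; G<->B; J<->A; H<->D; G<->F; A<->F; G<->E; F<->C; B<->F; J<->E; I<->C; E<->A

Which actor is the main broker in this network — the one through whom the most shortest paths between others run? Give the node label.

A

Unnormalized betweenness of each node: A:199/15, B:13/20, C:47/5, D:31/3, E:13/20, F:523/60, G:10/3, H:0, I:0, J:13/20.
A has the largest value, 199/15, making it the main broker — the node through which the most shortest paths run.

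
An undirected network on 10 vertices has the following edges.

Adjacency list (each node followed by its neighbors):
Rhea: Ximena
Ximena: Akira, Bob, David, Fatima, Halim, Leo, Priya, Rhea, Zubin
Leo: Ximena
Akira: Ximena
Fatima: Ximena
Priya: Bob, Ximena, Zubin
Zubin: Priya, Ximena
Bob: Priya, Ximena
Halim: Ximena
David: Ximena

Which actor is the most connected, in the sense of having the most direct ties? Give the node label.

Degrees — Akira:1, Bob:2, David:1, Fatima:1, Halim:1, Leo:1, Priya:3, Rhea:1, Ximena:9, Zubin:2.
The maximum is 9, attained only by Ximena.

Ximena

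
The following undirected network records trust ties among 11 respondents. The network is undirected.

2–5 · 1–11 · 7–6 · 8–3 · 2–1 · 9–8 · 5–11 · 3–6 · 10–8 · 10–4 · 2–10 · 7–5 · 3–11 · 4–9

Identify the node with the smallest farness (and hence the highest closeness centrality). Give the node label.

3

Farness (sum of distances to all others) for each node — 1:24, 2:20, 3:19, 4:27, 5:21, 6:24, 7:25, 8:20, 9:27, 10:20, 11:21.
The smallest farness is 19, for 3, so 3 has the highest closeness.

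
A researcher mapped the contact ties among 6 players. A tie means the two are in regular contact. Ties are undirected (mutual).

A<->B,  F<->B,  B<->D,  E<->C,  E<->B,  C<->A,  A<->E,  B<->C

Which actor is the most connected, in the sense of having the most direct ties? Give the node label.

Degrees — A:3, B:5, C:3, D:1, E:3, F:1.
The maximum is 5, attained only by B.

B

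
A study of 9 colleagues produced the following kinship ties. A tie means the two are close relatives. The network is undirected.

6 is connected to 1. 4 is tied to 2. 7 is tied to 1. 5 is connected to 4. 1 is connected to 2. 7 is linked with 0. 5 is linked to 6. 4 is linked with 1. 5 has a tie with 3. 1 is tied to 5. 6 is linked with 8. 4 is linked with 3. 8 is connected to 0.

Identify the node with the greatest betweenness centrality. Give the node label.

Unnormalized betweenness of each node: 0:1, 1:35/3, 2:0, 3:0, 4:17/6, 5:14/3, 6:35/6, 7:25/6, 8:11/6.
1 has the largest value, 35/3, making it the main broker — the node through which the most shortest paths run.

1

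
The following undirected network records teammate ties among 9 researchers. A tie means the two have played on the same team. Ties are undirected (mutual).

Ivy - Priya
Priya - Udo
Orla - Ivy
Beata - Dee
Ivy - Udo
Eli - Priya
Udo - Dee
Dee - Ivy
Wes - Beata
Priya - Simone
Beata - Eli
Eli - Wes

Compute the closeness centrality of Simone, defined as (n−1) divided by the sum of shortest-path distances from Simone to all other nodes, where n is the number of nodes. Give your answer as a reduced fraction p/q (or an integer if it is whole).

Distances from Simone: Beata:3, Dee:3, Eli:2, Ivy:2, Orla:3, Priya:1, Udo:2, Wes:3. Sum = 19.
n = 9, so closeness = 8/19.

8/19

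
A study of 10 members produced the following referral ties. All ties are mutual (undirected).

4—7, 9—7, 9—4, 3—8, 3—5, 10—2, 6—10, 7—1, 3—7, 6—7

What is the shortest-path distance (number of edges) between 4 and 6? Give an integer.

2

One shortest route is 4 – 7 – 6, which uses 2 edges, and 4 and 6 are not directly tied, so nothing shorter exists. So d(4,6) = 2.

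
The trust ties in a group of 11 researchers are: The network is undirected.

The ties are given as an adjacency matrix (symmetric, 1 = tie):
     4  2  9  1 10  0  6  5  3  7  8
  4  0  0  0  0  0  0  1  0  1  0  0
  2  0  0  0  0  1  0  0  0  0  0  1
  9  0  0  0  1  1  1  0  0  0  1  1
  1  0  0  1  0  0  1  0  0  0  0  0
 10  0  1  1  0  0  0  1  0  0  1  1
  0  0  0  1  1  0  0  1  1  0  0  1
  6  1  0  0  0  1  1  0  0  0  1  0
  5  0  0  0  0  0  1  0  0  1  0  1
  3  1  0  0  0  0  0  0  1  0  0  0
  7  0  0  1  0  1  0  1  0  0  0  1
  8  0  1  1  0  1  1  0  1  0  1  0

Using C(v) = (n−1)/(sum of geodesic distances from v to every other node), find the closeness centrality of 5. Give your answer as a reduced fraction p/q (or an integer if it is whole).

Distances from 5: 0:1, 1:2, 2:2, 3:1, 4:2, 6:2, 7:2, 8:1, 9:2, 10:2. Sum = 17.
n = 11, so closeness = 10/17.

10/17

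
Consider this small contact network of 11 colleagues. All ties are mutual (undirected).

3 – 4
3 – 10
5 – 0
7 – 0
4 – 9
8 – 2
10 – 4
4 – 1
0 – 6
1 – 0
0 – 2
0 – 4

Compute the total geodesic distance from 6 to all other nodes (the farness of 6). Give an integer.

23

Distances from 6: 0:1, 1:2, 2:2, 3:3, 4:2, 5:2, 7:2, 8:3, 9:3, 10:3.
Sum = 1 + 2 + 2 + 3 + 2 + 2 + 2 + 3 + 3 + 3 = 23.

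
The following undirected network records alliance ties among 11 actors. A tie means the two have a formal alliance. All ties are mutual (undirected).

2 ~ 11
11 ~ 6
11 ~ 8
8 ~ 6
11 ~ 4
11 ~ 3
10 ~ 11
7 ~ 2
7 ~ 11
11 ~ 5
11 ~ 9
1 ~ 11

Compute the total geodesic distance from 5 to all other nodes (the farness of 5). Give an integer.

19

Distances from 5: 1:2, 2:2, 3:2, 4:2, 6:2, 7:2, 8:2, 9:2, 10:2, 11:1.
Sum = 2 + 2 + 2 + 2 + 2 + 2 + 2 + 2 + 2 + 1 = 19.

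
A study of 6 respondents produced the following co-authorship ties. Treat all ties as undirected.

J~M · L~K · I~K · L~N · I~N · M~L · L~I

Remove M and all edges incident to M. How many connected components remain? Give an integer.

2

Without M, the remaining ties split the others into: {J}; {I, K, L, N}.
That's 2 separate components.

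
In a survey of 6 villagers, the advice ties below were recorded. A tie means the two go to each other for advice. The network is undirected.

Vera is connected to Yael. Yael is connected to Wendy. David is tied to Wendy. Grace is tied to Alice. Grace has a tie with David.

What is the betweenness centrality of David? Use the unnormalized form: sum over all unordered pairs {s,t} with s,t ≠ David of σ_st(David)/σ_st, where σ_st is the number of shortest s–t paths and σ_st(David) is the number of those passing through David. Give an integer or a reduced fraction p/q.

6

Pairs whose geodesics pass through David — Yael–Alice: 1; Yael–Grace: 1; Wendy–Alice: 1; Wendy–Grace: 1; Vera–Alice: 1; Vera–Grace: 1.
All other pairs contribute 0.
Summing the contributions gives betweenness(David) = 6.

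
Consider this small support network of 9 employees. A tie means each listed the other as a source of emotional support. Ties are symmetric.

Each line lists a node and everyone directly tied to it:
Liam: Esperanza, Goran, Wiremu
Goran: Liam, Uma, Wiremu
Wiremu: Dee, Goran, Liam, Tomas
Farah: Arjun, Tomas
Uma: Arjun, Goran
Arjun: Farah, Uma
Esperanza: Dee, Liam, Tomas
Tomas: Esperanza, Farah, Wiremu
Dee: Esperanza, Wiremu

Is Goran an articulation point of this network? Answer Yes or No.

Even without Goran, every remaining node can still reach every other (the residual graph is connected), so Goran is not a cut vertex.

No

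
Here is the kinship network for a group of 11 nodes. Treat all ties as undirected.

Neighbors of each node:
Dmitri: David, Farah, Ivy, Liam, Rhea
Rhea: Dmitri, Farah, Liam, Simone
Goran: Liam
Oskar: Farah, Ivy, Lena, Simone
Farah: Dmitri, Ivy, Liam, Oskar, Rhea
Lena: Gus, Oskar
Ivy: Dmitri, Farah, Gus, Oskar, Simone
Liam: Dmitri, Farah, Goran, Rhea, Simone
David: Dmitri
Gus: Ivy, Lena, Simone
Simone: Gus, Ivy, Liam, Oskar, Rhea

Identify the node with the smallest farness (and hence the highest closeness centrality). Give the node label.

Farness (sum of distances to all others) for each node — David:25, Dmitri:16, Farah:15, Goran:25, Gus:19, Ivy:16, Lena:25, Liam:16, Oskar:18, Rhea:17, Simone:16.
The smallest farness is 15, for Farah, so Farah has the highest closeness.

Farah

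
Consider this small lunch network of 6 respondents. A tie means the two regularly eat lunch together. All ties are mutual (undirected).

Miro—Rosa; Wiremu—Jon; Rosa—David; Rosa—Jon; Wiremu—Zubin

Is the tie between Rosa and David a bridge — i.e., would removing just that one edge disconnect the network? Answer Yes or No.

Yes

Without the Rosa–David edge there is no alternate route between Rosa and David, so the network disconnects. It is a bridge.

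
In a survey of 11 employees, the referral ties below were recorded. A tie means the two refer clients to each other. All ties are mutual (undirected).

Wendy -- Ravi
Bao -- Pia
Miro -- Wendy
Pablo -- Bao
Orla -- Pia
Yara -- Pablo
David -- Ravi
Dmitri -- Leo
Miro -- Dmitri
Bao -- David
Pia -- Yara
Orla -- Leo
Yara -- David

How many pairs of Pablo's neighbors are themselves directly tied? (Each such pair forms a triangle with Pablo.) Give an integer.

0

Pablo's neighbors are Bao and Yara, but none of them are tied to each other, so no triangle contains Pablo.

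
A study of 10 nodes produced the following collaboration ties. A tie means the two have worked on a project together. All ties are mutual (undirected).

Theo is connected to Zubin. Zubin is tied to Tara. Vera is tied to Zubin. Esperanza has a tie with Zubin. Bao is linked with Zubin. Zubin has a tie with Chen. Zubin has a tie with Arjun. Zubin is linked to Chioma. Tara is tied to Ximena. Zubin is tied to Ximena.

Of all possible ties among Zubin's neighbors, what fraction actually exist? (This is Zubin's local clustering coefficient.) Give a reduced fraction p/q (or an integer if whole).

Zubin's neighbors: Arjun, Bao, Chen, Chioma, Esperanza, Tara, Theo, Vera, and Ximena (k = 9).
Possible neighbor pairs: C(9,2) = 36. Edges among them: Tara–Ximena → e = 1.
Clustering(Zubin) = 1/36.

1/36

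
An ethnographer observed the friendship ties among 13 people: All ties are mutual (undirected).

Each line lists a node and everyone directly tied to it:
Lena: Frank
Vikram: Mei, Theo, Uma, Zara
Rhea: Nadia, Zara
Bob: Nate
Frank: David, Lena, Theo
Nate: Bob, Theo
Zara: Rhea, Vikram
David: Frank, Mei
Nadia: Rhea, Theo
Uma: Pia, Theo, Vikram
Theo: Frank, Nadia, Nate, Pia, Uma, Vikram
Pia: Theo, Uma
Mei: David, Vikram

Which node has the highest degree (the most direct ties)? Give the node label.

Degrees — Bob:1, David:2, Frank:3, Lena:1, Mei:2, Nadia:2, Nate:2, Pia:2, Rhea:2, Theo:6, Uma:3, Vikram:4, Zara:2.
The maximum is 6, attained only by Theo.

Theo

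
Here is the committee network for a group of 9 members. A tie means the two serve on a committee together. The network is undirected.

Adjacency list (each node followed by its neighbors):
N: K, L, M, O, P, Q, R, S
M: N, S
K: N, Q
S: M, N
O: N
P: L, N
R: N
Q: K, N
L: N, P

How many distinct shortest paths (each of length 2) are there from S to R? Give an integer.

1

The shortest distance is 2, and the only length-2 path is S–N–R. So there is exactly 1 shortest path.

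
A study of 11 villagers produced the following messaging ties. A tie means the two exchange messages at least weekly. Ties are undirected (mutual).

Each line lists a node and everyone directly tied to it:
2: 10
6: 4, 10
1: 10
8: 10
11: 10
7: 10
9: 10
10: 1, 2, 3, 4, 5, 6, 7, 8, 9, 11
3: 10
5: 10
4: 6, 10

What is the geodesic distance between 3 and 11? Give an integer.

One shortest route is 3 – 10 – 11, which uses 2 edges, and 3 and 11 are not directly tied, so nothing shorter exists. So d(3,11) = 2.

2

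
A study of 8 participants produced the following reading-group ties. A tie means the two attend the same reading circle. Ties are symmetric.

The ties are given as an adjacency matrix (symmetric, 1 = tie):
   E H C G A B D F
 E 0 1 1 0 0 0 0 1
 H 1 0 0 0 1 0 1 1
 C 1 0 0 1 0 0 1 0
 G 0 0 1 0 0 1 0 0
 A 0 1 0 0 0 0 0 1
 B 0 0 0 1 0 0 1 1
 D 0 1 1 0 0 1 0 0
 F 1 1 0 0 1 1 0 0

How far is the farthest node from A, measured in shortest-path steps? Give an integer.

3

Distances from A: B:2, C:3, D:2, E:2, F:1, G:3, H:1.
The largest is 3 (to C and G), so the eccentricity of A is 3.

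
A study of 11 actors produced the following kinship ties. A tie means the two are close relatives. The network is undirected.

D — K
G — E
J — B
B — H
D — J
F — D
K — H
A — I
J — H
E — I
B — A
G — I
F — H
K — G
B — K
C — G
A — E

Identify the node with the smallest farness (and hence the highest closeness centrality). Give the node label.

K

Farness (sum of distances to all others) for each node — A:20, B:17, C:27, D:21, E:22, F:26, G:18, H:19, I:22, J:22, K:16.
The smallest farness is 16, for K, so K has the highest closeness.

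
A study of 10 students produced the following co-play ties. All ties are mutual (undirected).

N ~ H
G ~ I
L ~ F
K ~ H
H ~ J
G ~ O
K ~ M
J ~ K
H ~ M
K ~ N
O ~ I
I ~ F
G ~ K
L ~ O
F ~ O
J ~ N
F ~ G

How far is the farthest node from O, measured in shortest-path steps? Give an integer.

3

Distances from O: F:1, G:1, H:3, I:1, J:3, K:2, L:1, M:3, N:3.
The largest is 3 (to N, M, H, and J), so the eccentricity of O is 3.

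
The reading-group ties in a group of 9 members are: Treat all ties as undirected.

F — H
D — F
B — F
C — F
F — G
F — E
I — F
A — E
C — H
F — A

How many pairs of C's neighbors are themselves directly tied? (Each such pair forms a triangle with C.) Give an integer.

C's neighbors: F and H.
Neighbor pairs that are themselves tied: C–F–H. Each forms one triangle with C, for 1 in total.

1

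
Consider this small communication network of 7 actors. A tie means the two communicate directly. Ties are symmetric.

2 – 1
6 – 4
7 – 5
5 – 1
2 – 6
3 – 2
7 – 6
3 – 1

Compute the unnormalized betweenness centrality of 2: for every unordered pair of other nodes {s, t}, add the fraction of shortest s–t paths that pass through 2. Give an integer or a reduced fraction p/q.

9/2

Pairs whose geodesics pass through 2 — 3–6: 1; 3–7: 1/2; 3–4: 1; 6–1: 1; 1–4: 1.
All other pairs contribute 0.
Summing the contributions gives betweenness(2) = 9/2.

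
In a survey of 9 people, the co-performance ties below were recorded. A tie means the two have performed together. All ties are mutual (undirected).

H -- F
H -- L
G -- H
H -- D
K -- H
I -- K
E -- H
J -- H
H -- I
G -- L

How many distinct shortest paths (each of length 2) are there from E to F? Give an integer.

The shortest distance is 2, and the only length-2 path is E–H–F. So there is exactly 1 shortest path.

1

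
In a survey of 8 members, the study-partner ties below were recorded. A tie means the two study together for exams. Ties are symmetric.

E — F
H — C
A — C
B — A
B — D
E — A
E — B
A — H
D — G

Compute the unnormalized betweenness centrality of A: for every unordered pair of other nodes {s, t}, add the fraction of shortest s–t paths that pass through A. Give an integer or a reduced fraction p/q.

10

Pairs whose geodesics pass through A — G–C: 1; G–H: 1; F–C: 1; F–H: 1; C–E: 1; C–D: 1; C–B: 1; H–E: 1; H–D: 1; H–B: 1.
All other pairs contribute 0.
Summing the contributions gives betweenness(A) = 10.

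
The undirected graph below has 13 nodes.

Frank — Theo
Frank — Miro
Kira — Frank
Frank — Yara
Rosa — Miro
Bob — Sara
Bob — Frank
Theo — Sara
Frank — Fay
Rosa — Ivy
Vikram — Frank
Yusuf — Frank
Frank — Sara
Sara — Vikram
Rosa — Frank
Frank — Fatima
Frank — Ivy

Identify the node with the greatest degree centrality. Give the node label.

Frank

Degrees — Bob:2, Fatima:1, Fay:1, Frank:12, Ivy:2, Kira:1, Miro:2, Rosa:3, Sara:4, Theo:2, Vikram:2, Yara:1, Yusuf:1.
The maximum is 12, attained only by Frank.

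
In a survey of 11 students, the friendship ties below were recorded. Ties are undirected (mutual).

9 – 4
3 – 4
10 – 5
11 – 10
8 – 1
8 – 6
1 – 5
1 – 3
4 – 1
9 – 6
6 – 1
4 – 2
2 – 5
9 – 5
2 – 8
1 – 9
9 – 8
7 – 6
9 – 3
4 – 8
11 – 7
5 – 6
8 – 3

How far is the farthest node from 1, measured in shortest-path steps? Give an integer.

3

Distances from 1: 2:2, 3:1, 4:1, 5:1, 6:1, 7:2, 8:1, 9:1, 10:2, 11:3.
The largest is 3 (to 11), so the eccentricity of 1 is 3.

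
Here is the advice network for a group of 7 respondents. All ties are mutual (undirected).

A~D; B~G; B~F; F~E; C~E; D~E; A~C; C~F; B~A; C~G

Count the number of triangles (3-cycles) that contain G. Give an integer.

0

G's neighbors are B and C, but none of them are tied to each other, so no triangle contains G.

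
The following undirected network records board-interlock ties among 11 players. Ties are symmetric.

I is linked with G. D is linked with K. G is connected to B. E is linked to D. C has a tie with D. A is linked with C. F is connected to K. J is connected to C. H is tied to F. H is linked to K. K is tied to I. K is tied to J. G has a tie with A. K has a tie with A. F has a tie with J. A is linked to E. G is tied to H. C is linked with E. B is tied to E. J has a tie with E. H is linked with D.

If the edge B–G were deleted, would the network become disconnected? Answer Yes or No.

Even without that edge, B still reaches G via B – E – A – G, so the network stays connected. Not a bridge.

No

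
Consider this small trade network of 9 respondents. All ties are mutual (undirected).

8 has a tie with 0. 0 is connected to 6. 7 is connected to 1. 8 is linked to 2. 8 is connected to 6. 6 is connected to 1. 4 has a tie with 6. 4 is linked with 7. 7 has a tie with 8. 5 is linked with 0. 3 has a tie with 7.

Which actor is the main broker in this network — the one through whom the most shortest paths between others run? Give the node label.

8

Unnormalized betweenness of each node: 0:7, 1:2/3, 2:0, 3:0, 4:2/3, 5:0, 6:13/2, 7:19/2, 8:35/3.
8 has the largest value, 35/3, making it the main broker — the node through which the most shortest paths run.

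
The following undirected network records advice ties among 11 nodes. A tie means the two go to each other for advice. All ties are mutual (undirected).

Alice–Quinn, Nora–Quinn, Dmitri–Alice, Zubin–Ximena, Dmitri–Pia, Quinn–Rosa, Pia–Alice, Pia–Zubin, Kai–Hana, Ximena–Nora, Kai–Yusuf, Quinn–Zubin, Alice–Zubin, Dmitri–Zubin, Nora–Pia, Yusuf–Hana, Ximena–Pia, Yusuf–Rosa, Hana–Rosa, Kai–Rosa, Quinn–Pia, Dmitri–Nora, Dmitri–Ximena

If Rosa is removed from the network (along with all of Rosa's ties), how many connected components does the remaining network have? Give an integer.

Without Rosa, the remaining ties split the others into: {Alice, Dmitri, Nora, Pia, Quinn, Ximena, Zubin}; {Hana, Kai, Yusuf}.
That's 2 separate components.

2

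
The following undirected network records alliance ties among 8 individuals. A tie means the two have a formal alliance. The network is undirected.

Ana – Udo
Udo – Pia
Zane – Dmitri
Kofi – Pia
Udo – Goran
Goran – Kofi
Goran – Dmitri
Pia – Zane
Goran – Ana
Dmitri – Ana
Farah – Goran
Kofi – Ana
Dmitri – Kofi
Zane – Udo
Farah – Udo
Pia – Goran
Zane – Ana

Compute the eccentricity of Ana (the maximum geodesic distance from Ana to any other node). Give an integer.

2

Distances from Ana: Dmitri:1, Farah:2, Goran:1, Kofi:1, Pia:2, Udo:1, Zane:1.
The largest is 2 (to Pia and Farah), so the eccentricity of Ana is 2.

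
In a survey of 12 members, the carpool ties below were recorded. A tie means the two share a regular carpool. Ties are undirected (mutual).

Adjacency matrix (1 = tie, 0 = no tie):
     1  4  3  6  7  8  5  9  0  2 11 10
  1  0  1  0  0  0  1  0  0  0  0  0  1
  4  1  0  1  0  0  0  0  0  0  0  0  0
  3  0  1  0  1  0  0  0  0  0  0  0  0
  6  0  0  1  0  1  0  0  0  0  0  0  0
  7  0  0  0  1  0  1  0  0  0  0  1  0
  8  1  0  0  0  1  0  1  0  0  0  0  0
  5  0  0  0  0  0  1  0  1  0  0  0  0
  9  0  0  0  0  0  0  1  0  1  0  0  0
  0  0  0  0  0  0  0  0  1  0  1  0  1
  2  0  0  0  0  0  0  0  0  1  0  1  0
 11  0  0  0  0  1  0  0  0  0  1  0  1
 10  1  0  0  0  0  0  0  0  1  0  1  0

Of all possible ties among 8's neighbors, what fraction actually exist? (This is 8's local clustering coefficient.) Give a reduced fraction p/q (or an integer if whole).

8's neighbors: 1, 5, and 7 (k = 3).
Possible neighbor pairs: C(3,2) = 3. Edges among them: none → e = 0.
Clustering(8) = 0/3 = 0.

0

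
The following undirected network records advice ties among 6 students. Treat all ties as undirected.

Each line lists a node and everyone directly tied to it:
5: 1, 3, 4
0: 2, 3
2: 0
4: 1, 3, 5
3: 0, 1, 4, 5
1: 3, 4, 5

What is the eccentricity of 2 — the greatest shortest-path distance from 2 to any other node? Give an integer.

Distances from 2: 0:1, 1:3, 3:2, 4:3, 5:3.
The largest is 3 (to 5, 4, and 1), so the eccentricity of 2 is 3.

3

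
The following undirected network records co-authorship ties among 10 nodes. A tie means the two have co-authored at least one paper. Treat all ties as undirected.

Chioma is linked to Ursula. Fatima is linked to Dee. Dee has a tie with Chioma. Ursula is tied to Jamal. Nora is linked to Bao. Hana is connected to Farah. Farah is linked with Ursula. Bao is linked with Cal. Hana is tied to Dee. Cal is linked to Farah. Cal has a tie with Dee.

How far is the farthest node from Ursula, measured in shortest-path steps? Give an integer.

Distances from Ursula: Bao:3, Cal:2, Chioma:1, Dee:2, Farah:1, Fatima:3, Hana:2, Jamal:1, Nora:4.
The largest is 4 (to Nora), so the eccentricity of Ursula is 4.

4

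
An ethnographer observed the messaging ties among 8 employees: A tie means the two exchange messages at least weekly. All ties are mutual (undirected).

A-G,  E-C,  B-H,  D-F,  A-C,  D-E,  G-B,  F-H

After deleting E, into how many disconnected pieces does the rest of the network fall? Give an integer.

E's neighbors (C and D) remain reachable from one another through other ties, so the rest of the network stays in one piece.

1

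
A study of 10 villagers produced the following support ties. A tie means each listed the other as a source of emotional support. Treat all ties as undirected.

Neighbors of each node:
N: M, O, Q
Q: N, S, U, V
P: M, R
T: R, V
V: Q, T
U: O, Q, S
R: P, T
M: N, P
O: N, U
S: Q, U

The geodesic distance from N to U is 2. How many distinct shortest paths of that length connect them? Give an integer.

2

The shortest distance is 2. The length-2 paths are: N–O–U; N–Q–U.
That gives 2 distinct shortest paths.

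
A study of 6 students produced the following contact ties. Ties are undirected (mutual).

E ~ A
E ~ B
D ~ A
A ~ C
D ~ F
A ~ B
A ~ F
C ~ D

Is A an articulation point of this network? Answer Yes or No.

Removing A leaves {C, D, and F} with no path to {B and E}, so the network splits into 2 components. A is a cut vertex.

Yes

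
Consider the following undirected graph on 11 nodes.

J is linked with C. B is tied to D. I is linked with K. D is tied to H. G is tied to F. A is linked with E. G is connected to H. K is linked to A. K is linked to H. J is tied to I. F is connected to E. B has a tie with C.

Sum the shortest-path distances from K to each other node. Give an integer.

Distances from K: A:1, B:3, C:3, D:2, E:2, F:3, G:2, H:1, I:1, J:2.
Sum = 1 + 3 + 3 + 2 + 2 + 3 + 2 + 1 + 1 + 2 = 20.

20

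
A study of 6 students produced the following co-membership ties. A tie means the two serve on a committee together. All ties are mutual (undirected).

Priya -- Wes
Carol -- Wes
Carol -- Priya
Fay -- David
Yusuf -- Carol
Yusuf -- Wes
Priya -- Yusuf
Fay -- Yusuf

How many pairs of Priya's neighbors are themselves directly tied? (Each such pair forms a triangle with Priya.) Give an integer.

Priya's neighbors: Carol, Wes, and Yusuf.
Neighbor pairs that are themselves tied: Priya–Carol–Wes; Priya–Carol–Yusuf; Priya–Wes–Yusuf. Each forms one triangle with Priya, for 3 in total.

3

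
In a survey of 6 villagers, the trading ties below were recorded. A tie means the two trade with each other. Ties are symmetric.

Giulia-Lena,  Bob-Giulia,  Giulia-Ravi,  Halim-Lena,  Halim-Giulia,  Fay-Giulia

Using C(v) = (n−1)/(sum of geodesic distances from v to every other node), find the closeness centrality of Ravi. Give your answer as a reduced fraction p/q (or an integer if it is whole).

Distances from Ravi: Bob:2, Fay:2, Giulia:1, Halim:2, Lena:2. Sum = 9.
n = 6, so closeness = 5/9.

5/9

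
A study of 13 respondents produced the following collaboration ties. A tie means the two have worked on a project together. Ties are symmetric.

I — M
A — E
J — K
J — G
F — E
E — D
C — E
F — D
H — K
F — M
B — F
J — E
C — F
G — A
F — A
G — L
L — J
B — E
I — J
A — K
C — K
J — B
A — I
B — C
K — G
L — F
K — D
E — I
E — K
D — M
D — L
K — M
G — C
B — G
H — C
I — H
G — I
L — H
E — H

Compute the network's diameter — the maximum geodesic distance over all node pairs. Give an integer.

Eccentricity of each node (its greatest distance to any other): A:2, B:2, C:2, D:2, E:2, F:2, G:2, H:2, I:2, J:2, K:2, L:2, M:2.
The maximum eccentricity is 2, realized for instance by the pair I–L via I – G – L. So the diameter is 2.

2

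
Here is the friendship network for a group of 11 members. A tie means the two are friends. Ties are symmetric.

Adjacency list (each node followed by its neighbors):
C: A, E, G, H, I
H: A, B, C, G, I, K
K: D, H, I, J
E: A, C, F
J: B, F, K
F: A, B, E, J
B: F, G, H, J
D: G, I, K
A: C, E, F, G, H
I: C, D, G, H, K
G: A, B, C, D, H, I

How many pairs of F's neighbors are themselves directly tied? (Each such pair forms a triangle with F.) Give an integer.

2

F's neighbors: A, B, E, and J.
Neighbor pairs that are themselves tied: F–A–E; F–B–J. Each forms one triangle with F, for 2 in total.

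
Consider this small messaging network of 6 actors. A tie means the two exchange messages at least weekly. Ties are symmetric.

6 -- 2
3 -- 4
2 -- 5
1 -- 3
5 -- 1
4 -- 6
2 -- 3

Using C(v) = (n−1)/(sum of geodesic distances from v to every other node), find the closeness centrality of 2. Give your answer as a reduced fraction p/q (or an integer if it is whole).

Distances from 2: 1:2, 3:1, 4:2, 5:1, 6:1. Sum = 7.
n = 6, so closeness = 5/7.

5/7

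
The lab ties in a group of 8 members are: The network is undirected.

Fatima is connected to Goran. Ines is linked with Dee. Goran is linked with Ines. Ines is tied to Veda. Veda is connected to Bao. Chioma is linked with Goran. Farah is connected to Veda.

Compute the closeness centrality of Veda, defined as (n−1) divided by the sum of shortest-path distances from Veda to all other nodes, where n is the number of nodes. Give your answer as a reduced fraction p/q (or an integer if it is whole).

Distances from Veda: Bao:1, Chioma:3, Dee:2, Farah:1, Fatima:3, Goran:2, Ines:1. Sum = 13.
n = 8, so closeness = 7/13.

7/13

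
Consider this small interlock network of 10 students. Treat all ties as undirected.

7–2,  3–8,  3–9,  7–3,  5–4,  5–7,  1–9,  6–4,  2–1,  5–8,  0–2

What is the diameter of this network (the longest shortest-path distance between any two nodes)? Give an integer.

Eccentricity of each node (its greatest distance to any other): 0:5, 1:5, 2:4, 3:4, 4:4, 5:3, 6:5, 7:3, 8:4, 9:5.
The maximum eccentricity is 5, realized for instance by the pair 1–6 via 1 – 2 – 7 – 5 – 4 – 6. So the diameter is 5.

5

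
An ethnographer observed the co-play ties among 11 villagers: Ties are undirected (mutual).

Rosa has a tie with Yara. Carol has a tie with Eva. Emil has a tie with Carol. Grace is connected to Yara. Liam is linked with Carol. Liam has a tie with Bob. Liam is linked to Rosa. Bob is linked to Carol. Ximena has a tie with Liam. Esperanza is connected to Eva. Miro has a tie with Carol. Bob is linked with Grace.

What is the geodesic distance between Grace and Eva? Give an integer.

One shortest route is Grace – Bob – Carol – Eva, which uses 3 edges, and at distance 2 from Grace we only reach {Carol, Liam, Rosa}, which does not include Eva. So d(Grace,Eva) = 3.

3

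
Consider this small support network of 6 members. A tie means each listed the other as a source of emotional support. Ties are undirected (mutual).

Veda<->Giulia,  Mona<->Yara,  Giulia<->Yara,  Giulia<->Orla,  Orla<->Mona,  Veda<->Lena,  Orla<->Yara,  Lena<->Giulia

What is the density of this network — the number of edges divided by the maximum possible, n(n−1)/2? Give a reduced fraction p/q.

There are 8 edges and 6 nodes, so the maximum possible is C(6,2) = 15.
Density = 8/15.

8/15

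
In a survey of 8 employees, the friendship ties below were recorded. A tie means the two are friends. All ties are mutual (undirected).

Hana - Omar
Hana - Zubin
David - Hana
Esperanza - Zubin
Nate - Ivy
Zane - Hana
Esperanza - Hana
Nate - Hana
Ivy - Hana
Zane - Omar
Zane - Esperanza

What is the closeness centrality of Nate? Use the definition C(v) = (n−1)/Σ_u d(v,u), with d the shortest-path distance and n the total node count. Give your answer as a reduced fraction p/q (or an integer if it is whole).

Distances from Nate: David:2, Esperanza:2, Hana:1, Ivy:1, Omar:2, Zane:2, Zubin:2. Sum = 12.
n = 8, so closeness = 7/12.

7/12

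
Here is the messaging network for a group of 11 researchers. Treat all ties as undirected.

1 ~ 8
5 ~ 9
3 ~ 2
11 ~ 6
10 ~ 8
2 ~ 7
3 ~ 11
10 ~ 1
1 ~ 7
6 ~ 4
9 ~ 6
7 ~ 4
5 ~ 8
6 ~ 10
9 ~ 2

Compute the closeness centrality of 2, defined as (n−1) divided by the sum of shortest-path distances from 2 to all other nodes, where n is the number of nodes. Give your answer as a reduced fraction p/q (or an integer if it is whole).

Distances from 2: 1:2, 3:1, 4:2, 5:2, 6:2, 7:1, 8:3, 9:1, 10:3, 11:2. Sum = 19.
n = 11, so closeness = 10/19.

10/19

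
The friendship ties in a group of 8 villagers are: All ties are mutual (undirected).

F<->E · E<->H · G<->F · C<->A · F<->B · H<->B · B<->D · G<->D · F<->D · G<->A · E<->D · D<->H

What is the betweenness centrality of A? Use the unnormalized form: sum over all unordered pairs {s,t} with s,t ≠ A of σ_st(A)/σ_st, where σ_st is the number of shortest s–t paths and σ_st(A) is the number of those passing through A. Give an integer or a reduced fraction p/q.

Pairs whose geodesics pass through A — C–E: 2/2; C–G: 1; C–D: 1; C–F: 1; C–B: 2/2; C–H: 1.
All other pairs contribute 0.
Summing the contributions gives betweenness(A) = 6.

6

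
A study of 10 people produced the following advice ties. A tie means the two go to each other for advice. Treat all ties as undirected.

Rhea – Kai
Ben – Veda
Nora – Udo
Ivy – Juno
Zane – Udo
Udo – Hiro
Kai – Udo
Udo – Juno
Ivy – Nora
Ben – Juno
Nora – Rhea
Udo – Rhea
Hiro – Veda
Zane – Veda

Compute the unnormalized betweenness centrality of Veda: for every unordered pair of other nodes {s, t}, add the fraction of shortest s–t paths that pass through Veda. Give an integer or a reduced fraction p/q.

5/2

Pairs whose geodesics pass through Veda — Zane–Hiro: 1/2; Zane–Ben: 1; Hiro–Ben: 1.
All other pairs contribute 0.
Summing the contributions gives betweenness(Veda) = 5/2.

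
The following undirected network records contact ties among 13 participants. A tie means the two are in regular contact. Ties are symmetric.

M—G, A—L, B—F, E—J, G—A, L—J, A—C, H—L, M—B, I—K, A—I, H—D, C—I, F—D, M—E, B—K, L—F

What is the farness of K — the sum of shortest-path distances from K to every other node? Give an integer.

30

Distances from K: A:2, B:1, C:2, D:3, E:3, F:2, G:3, H:4, I:1, J:4, L:3, M:2.
Sum = 2 + 1 + 2 + 3 + 3 + 2 + 3 + 4 + 1 + 4 + 3 + 2 = 30.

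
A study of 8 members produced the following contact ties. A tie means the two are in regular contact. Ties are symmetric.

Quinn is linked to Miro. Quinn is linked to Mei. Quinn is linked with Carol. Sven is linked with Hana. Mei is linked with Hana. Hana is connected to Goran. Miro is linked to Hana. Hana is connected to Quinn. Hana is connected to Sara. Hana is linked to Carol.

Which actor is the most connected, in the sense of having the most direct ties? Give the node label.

Hana

Degrees — Carol:2, Goran:1, Hana:7, Mei:2, Miro:2, Quinn:4, Sara:1, Sven:1.
The maximum is 7, attained only by Hana.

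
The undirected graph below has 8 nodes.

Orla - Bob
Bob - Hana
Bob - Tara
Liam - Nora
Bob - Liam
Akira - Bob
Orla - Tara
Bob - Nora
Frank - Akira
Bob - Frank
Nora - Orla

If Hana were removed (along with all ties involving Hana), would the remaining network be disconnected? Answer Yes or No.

No

Even without Hana, every remaining node can still reach every other (the residual graph is connected), so Hana is not a cut vertex.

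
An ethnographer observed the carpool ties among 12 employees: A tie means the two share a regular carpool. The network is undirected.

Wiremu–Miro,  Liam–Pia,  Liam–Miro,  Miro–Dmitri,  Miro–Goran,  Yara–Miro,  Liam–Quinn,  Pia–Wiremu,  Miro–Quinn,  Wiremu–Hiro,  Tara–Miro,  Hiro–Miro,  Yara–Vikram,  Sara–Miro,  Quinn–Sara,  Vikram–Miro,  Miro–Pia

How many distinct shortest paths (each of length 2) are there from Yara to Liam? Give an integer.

The shortest distance is 2, and the only length-2 path is Yara–Miro–Liam. So there is exactly 1 shortest path.

1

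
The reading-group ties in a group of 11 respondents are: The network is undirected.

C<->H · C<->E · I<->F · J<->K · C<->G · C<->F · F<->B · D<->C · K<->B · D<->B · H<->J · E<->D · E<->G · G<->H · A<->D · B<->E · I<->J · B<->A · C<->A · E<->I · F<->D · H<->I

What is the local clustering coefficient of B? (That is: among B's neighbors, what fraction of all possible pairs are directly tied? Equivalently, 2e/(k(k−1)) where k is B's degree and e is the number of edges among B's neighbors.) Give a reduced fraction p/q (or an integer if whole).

B's neighbors: A, D, E, F, and K (k = 5).
Possible neighbor pairs: C(5,2) = 10. Edges among them: A–D, D–E, D–F → e = 3.
Clustering(B) = 3/10.

3/10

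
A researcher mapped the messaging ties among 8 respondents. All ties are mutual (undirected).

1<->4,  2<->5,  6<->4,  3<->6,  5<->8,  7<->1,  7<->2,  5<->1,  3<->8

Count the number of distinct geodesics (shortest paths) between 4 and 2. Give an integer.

2

The shortest distance is 3. The length-3 paths are: 4–1–5–2; 4–1–7–2.
That gives 2 distinct shortest paths.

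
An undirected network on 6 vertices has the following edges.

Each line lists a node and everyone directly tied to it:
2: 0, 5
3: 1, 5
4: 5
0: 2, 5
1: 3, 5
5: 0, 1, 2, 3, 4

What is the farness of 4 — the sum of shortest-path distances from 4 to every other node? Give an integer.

Distances from 4: 0:2, 1:2, 2:2, 3:2, 5:1.
Sum = 2 + 2 + 2 + 2 + 1 = 9.

9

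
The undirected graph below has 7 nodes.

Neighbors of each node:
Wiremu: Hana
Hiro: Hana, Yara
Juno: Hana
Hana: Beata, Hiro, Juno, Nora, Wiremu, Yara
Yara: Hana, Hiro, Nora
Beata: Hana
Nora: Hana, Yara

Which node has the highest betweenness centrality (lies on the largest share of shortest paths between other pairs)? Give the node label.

Unnormalized betweenness of each node: Beata:0, Hana:25/2, Hiro:0, Juno:0, Nora:0, Wiremu:0, Yara:1/2.
Hana has the largest value, 25/2, making it the main broker — the node through which the most shortest paths run.

Hana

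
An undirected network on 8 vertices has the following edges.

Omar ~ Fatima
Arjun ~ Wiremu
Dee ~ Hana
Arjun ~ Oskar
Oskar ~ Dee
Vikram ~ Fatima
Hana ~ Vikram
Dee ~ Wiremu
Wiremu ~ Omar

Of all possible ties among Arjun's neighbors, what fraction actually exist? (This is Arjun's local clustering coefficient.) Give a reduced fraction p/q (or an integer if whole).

0

Arjun's neighbors: Oskar and Wiremu (k = 2).
Possible neighbor pairs: C(2,2) = 1. Edges among them: none → e = 0.
Clustering(Arjun) = 0/1.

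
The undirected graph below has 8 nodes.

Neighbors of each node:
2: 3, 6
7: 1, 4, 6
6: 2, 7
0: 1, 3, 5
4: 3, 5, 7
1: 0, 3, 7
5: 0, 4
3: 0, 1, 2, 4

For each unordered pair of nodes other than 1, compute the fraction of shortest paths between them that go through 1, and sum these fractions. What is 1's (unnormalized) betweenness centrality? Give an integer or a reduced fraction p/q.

2

Pairs whose geodesics pass through 1 — 3–7: 1/2; 0–7: 1; 0–6: 1/2.
All other pairs contribute 0.
Summing the contributions gives betweenness(1) = 2.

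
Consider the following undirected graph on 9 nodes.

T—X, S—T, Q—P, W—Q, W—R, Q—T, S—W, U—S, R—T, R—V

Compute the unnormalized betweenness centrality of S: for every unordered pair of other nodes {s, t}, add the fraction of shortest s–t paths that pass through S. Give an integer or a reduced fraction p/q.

Pairs whose geodesics pass through S — Q–U: 2/2; P–U: 2/2; U–T: 1; U–R: 2/2; U–V: 2/2; U–X: 1; U–W: 1; T–W: 1/3; X–W: 1/3.
All other pairs contribute 0.
Summing the contributions gives betweenness(S) = 23/3.

23/3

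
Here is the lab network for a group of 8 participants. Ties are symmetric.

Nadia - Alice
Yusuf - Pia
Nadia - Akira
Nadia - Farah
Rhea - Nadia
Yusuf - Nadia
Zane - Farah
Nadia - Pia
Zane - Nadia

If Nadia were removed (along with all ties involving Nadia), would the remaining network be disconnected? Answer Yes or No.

Removing Nadia leaves {Farah and Zane} with no path to {Akira}, so the network splits into 5 components. Nadia is a cut vertex.

Yes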